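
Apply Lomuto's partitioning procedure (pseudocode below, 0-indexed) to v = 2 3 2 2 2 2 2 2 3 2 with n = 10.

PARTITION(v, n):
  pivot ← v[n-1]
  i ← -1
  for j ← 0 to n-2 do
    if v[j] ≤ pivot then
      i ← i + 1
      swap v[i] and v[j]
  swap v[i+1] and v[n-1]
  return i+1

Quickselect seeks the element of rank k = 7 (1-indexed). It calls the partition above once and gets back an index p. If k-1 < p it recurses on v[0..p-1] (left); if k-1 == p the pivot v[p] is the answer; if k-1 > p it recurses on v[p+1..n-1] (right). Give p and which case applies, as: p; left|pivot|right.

pivot=2, i=-1
j=0: 2≤2, i=0, swap(0,0) ⇒ 2 3 2 2 2 2 2 2 3 2
j=1: 3>2, skip
j=2: 2≤2, i=1, swap(1,2) ⇒ 2 2 3 2 2 2 2 2 3 2
j=3: 2≤2, i=2, swap(2,3) ⇒ 2 2 2 3 2 2 2 2 3 2
j=4: 2≤2, i=3, swap(3,4) ⇒ 2 2 2 2 3 2 2 2 3 2
j=5: 2≤2, i=4, swap(4,5) ⇒ 2 2 2 2 2 3 2 2 3 2
j=6: 2≤2, i=5, swap(5,6) ⇒ 2 2 2 2 2 2 3 2 3 2
j=7: 2≤2, i=6, swap(6,7) ⇒ 2 2 2 2 2 2 2 3 3 2
j=8: 3>2, skip
swap(7,9) ⇒ 2 2 2 2 2 2 2 2 3 3; return 7
p = 7; k-1 = 6 < 7 ⇒ left

7; left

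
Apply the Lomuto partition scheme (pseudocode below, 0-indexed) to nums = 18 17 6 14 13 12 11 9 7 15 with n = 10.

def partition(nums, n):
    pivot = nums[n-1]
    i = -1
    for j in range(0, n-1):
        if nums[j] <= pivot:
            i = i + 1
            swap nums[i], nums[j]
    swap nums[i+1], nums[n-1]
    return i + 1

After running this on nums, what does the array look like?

6 14 13 12 11 9 7 15 18 17

pivot = nums[9] = 15; i = -1
j=0: nums[0]=18 > 15 → no swap
j=1: nums[1]=17 > 15 → no swap
j=2: nums[2]=6 ≤ 15 → i=0, swap nums[0],nums[2] → 6 17 18 14 13 12 11 9 7 15
j=3: nums[3]=14 ≤ 15 → i=1, swap nums[1],nums[3] → 6 14 18 17 13 12 11 9 7 15
j=4: nums[4]=13 ≤ 15 → i=2, swap nums[2],nums[4] → 6 14 13 17 18 12 11 9 7 15
j=5: nums[5]=12 ≤ 15 → i=3, swap nums[3],nums[5] → 6 14 13 12 18 17 11 9 7 15
j=6: nums[6]=11 ≤ 15 → i=4, swap nums[4],nums[6] → 6 14 13 12 11 17 18 9 7 15
j=7: nums[7]=9 ≤ 15 → i=5, swap nums[5],nums[7] → 6 14 13 12 11 9 18 17 7 15
j=8: nums[8]=7 ≤ 15 → i=6, swap nums[6],nums[8] → 6 14 13 12 11 9 7 17 18 15
final swap nums[7],nums[9] → 6 14 13 12 11 9 7 15 18 17; return 7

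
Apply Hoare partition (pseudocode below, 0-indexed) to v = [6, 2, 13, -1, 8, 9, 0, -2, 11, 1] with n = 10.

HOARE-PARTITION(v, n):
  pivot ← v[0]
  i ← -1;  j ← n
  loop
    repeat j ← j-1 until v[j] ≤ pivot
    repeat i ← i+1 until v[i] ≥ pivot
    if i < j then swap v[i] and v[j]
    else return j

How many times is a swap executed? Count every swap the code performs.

3

pivot=6
j stops at 9 (1), i stops at 0 (6); swap ⇒ [1, 2, 13, -1, 8, 9, 0, -2, 11, 6]
j stops at 7 (-2), i stops at 2 (13); swap ⇒ [1, 2, -2, -1, 8, 9, 0, 13, 11, 6]
j stops at 6 (0), i stops at 4 (8); swap ⇒ [1, 2, -2, -1, 0, 9, 8, 13, 11, 6]
j stops at 4, i stops at 5; i≥j ⇒ return 4. v=[1, 2, -2, -1, 0, 9, 8, 13, 11, 6]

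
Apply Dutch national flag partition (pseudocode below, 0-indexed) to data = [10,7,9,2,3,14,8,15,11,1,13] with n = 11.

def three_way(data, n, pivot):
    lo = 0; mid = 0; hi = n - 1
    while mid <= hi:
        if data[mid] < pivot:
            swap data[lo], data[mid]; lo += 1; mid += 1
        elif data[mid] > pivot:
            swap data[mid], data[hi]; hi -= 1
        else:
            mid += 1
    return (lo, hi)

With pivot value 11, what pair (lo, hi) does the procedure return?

pivot = 11; lo=0, mid=0, hi=10
data[mid]=10<11: swap data[0],data[0]; lo=1,mid=1 → [10,7,9,2,3,14,8,15,11,1,13]
data[mid]=7<11: swap data[1],data[1]; lo=2,mid=2 → [10,7,9,2,3,14,8,15,11,1,13]
data[mid]=9<11: swap data[2],data[2]; lo=3,mid=3 → [10,7,9,2,3,14,8,15,11,1,13]
data[mid]=2<11: swap data[3],data[3]; lo=4,mid=4 → [10,7,9,2,3,14,8,15,11,1,13]
data[mid]=3<11: swap data[4],data[4]; lo=5,mid=5 → [10,7,9,2,3,14,8,15,11,1,13]
data[mid]=14>11: swap data[5],data[10]; hi=9 → [10,7,9,2,3,13,8,15,11,1,14]
data[mid]=13>11: swap data[5],data[9]; hi=8 → [10,7,9,2,3,1,8,15,11,13,14]
data[mid]=1<11: swap data[5],data[5]; lo=6,mid=6 → [10,7,9,2,3,1,8,15,11,13,14]
data[mid]=8<11: swap data[6],data[6]; lo=7,mid=7 → [10,7,9,2,3,1,8,15,11,13,14]
data[mid]=15>11: swap data[7],data[8]; hi=7 → [10,7,9,2,3,1,8,11,15,13,14]
data[mid]=11=11: mid=8
end: lo=7, hi=7; data = [10,7,9,2,3,1,8,11,15,13,14]

(7, 7)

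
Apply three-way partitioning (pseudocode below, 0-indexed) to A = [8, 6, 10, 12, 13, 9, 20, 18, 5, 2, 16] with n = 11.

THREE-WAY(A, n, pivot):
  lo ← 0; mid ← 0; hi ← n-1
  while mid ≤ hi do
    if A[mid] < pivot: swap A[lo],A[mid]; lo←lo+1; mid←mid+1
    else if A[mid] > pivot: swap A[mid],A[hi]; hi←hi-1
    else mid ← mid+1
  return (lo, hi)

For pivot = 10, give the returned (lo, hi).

(5, 5)

lo=0 mid=0 hi=10
8<10: swap(0,0), lo=1 mid=1 ⇒ [8, 6, 10, 12, 13, 9, 20, 18, 5, 2, 16]
6<10: swap(1,1), lo=2 mid=2 ⇒ [8, 6, 10, 12, 13, 9, 20, 18, 5, 2, 16]
10=10: mid=3
12>10: swap(3,10), hi=9 ⇒ [8, 6, 10, 16, 13, 9, 20, 18, 5, 2, 12]
16>10: swap(3,9), hi=8 ⇒ [8, 6, 10, 2, 13, 9, 20, 18, 5, 16, 12]
2<10: swap(2,3), lo=3 mid=4 ⇒ [8, 6, 2, 10, 13, 9, 20, 18, 5, 16, 12]
13>10: swap(4,8), hi=7 ⇒ [8, 6, 2, 10, 5, 9, 20, 18, 13, 16, 12]
5<10: swap(3,4), lo=4 mid=5 ⇒ [8, 6, 2, 5, 10, 9, 20, 18, 13, 16, 12]
9<10: swap(4,5), lo=5 mid=6 ⇒ [8, 6, 2, 5, 9, 10, 20, 18, 13, 16, 12]
20>10: swap(6,7), hi=6 ⇒ [8, 6, 2, 5, 9, 10, 18, 20, 13, 16, 12]
18>10: swap(6,6), hi=5 ⇒ [8, 6, 2, 5, 9, 10, 18, 20, 13, 16, 12]
done. lo=5 hi=5; A=[8, 6, 2, 5, 9, 10, 18, 20, 13, 16, 12]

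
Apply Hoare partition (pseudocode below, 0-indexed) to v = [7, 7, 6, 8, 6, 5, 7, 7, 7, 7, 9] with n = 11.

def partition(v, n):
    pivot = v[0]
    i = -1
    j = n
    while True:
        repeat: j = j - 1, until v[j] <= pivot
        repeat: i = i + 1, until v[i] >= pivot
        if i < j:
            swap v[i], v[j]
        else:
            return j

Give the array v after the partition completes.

[7, 7, 6, 7, 6, 5, 7, 8, 7, 7, 9]

pivot=7
j stops at 9 (7), i stops at 0 (7); swap ⇒ [7, 7, 6, 8, 6, 5, 7, 7, 7, 7, 9]
j stops at 8 (7), i stops at 1 (7); swap ⇒ [7, 7, 6, 8, 6, 5, 7, 7, 7, 7, 9]
j stops at 7 (7), i stops at 3 (8); swap ⇒ [7, 7, 6, 7, 6, 5, 7, 8, 7, 7, 9]
j stops at 6, i stops at 6; i≥j ⇒ return 6. v=[7, 7, 6, 7, 6, 5, 7, 8, 7, 7, 9]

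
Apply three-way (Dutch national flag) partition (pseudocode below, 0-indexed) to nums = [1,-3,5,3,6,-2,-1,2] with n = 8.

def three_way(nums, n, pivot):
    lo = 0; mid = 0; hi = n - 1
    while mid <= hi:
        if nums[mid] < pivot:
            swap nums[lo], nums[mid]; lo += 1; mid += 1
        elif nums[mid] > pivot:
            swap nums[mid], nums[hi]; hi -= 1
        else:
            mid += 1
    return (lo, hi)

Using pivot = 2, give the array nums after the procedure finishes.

[1,-3,-1,-2,2,6,3,5]

pivot = 2; lo=0, mid=0, hi=7
nums[mid]=1<2: swap nums[0],nums[0]; lo=1,mid=1 → [1,-3,5,3,6,-2,-1,2]
nums[mid]=-3<2: swap nums[1],nums[1]; lo=2,mid=2 → [1,-3,5,3,6,-2,-1,2]
nums[mid]=5>2: swap nums[2],nums[7]; hi=6 → [1,-3,2,3,6,-2,-1,5]
nums[mid]=2=2: mid=3
nums[mid]=3>2: swap nums[3],nums[6]; hi=5 → [1,-3,2,-1,6,-2,3,5]
nums[mid]=-1<2: swap nums[2],nums[3]; lo=3,mid=4 → [1,-3,-1,2,6,-2,3,5]
nums[mid]=6>2: swap nums[4],nums[5]; hi=4 → [1,-3,-1,2,-2,6,3,5]
nums[mid]=-2<2: swap nums[3],nums[4]; lo=4,mid=5 → [1,-3,-1,-2,2,6,3,5]
end: lo=4, hi=4; nums = [1,-3,-1,-2,2,6,3,5]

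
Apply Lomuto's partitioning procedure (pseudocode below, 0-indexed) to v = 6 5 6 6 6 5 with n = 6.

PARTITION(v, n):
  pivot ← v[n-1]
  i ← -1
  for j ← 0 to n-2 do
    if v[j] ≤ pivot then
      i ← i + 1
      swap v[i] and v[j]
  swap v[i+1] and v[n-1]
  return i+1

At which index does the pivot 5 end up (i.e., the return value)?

1

pivot = v[5] = 5; i = -1
j=0: v[0]=6 > 5 → no swap
j=1: v[1]=5 ≤ 5 → i=0, swap v[0],v[1] → 5 6 6 6 6 5
j=2: v[2]=6 > 5 → no swap
j=3: v[3]=6 > 5 → no swap
j=4: v[4]=6 > 5 → no swap
final swap v[1],v[5] → 5 5 6 6 6 6; return 1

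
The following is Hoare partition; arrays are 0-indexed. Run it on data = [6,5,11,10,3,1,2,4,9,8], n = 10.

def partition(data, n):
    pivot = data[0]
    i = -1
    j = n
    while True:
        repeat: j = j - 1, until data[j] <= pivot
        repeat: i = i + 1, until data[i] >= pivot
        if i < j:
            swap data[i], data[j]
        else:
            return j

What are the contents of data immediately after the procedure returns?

pivot=6
j stops at 7 (4), i stops at 0 (6); swap ⇒ [4,5,11,10,3,1,2,6,9,8]
j stops at 6 (2), i stops at 2 (11); swap ⇒ [4,5,2,10,3,1,11,6,9,8]
j stops at 5 (1), i stops at 3 (10); swap ⇒ [4,5,2,1,3,10,11,6,9,8]
j stops at 4, i stops at 5; i≥j ⇒ return 4. data=[4,5,2,1,3,10,11,6,9,8]

[4,5,2,1,3,10,11,6,9,8]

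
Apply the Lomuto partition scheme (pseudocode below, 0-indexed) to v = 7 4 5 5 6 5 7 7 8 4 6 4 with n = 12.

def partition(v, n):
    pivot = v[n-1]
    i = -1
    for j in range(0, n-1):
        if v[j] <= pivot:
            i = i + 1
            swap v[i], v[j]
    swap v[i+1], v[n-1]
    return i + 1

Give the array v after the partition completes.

pivot = v[11] = 4; i = -1
j=0: v[0]=7 > 4 → no swap
j=1: v[1]=4 ≤ 4 → i=0, swap v[0],v[1] → 4 7 5 5 6 5 7 7 8 4 6 4
j=2: v[2]=5 > 4 → no swap
j=3: v[3]=5 > 4 → no swap
j=4: v[4]=6 > 4 → no swap
j=5: v[5]=5 > 4 → no swap
j=6: v[6]=7 > 4 → no swap
j=7: v[7]=7 > 4 → no swap
j=8: v[8]=8 > 4 → no swap
j=9: v[9]=4 ≤ 4 → i=1, swap v[1],v[9] → 4 4 5 5 6 5 7 7 8 7 6 4
j=10: v[10]=6 > 4 → no swap
final swap v[2],v[11] → 4 4 4 5 6 5 7 7 8 7 6 5; return 2

4 4 4 5 6 5 7 7 8 7 6 5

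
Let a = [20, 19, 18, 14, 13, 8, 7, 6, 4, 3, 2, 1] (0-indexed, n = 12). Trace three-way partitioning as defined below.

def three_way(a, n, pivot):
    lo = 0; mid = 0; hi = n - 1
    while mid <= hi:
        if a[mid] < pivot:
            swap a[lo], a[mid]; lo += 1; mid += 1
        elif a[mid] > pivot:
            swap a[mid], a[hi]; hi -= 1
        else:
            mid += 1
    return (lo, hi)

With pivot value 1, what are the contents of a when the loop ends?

[1, 18, 14, 13, 8, 7, 6, 4, 3, 2, 19, 20]

pivot = 1; lo=0, mid=0, hi=11
a[mid]=20>1: swap a[0],a[11]; hi=10 → [1, 19, 18, 14, 13, 8, 7, 6, 4, 3, 2, 20]
a[mid]=1=1: mid=1
a[mid]=19>1: swap a[1],a[10]; hi=9 → [1, 2, 18, 14, 13, 8, 7, 6, 4, 3, 19, 20]
a[mid]=2>1: swap a[1],a[9]; hi=8 → [1, 3, 18, 14, 13, 8, 7, 6, 4, 2, 19, 20]
a[mid]=3>1: swap a[1],a[8]; hi=7 → [1, 4, 18, 14, 13, 8, 7, 6, 3, 2, 19, 20]
a[mid]=4>1: swap a[1],a[7]; hi=6 → [1, 6, 18, 14, 13, 8, 7, 4, 3, 2, 19, 20]
a[mid]=6>1: swap a[1],a[6]; hi=5 → [1, 7, 18, 14, 13, 8, 6, 4, 3, 2, 19, 20]
a[mid]=7>1: swap a[1],a[5]; hi=4 → [1, 8, 18, 14, 13, 7, 6, 4, 3, 2, 19, 20]
a[mid]=8>1: swap a[1],a[4]; hi=3 → [1, 13, 18, 14, 8, 7, 6, 4, 3, 2, 19, 20]
a[mid]=13>1: swap a[1],a[3]; hi=2 → [1, 14, 18, 13, 8, 7, 6, 4, 3, 2, 19, 20]
a[mid]=14>1: swap a[1],a[2]; hi=1 → [1, 18, 14, 13, 8, 7, 6, 4, 3, 2, 19, 20]
a[mid]=18>1: swap a[1],a[1]; hi=0 → [1, 18, 14, 13, 8, 7, 6, 4, 3, 2, 19, 20]
end: lo=0, hi=0; a = [1, 18, 14, 13, 8, 7, 6, 4, 3, 2, 19, 20]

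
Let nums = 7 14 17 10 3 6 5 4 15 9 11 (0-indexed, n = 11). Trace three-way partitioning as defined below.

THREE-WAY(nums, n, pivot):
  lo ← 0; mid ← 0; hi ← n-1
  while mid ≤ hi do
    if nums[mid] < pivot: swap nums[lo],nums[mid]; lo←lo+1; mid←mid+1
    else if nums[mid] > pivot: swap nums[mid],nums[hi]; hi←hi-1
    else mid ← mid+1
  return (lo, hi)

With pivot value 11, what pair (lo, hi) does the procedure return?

pivot = 11; lo=0, mid=0, hi=10
nums[mid]=7<11: swap nums[0],nums[0]; lo=1,mid=1 → 7 14 17 10 3 6 5 4 15 9 11
nums[mid]=14>11: swap nums[1],nums[10]; hi=9 → 7 11 17 10 3 6 5 4 15 9 14
nums[mid]=11=11: mid=2
nums[mid]=17>11: swap nums[2],nums[9]; hi=8 → 7 11 9 10 3 6 5 4 15 17 14
nums[mid]=9<11: swap nums[1],nums[2]; lo=2,mid=3 → 7 9 11 10 3 6 5 4 15 17 14
nums[mid]=10<11: swap nums[2],nums[3]; lo=3,mid=4 → 7 9 10 11 3 6 5 4 15 17 14
nums[mid]=3<11: swap nums[3],nums[4]; lo=4,mid=5 → 7 9 10 3 11 6 5 4 15 17 14
nums[mid]=6<11: swap nums[4],nums[5]; lo=5,mid=6 → 7 9 10 3 6 11 5 4 15 17 14
nums[mid]=5<11: swap nums[5],nums[6]; lo=6,mid=7 → 7 9 10 3 6 5 11 4 15 17 14
nums[mid]=4<11: swap nums[6],nums[7]; lo=7,mid=8 → 7 9 10 3 6 5 4 11 15 17 14
nums[mid]=15>11: swap nums[8],nums[8]; hi=7 → 7 9 10 3 6 5 4 11 15 17 14
end: lo=7, hi=7; nums = 7 9 10 3 6 5 4 11 15 17 14

(7, 7)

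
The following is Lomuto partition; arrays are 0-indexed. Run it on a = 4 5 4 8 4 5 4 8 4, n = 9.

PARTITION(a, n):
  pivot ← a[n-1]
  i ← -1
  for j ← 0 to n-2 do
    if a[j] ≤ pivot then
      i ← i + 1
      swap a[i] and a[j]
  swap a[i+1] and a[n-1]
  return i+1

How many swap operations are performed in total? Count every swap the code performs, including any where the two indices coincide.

pivot = a[8] = 4; i = -1
j=0: a[0]=4 ≤ 4 → i=0, swap a[0],a[0] (no change) → 4 5 4 8 4 5 4 8 4
j=1: a[1]=5 > 4 → no swap
j=2: a[2]=4 ≤ 4 → i=1, swap a[1],a[2] → 4 4 5 8 4 5 4 8 4
j=3: a[3]=8 > 4 → no swap
j=4: a[4]=4 ≤ 4 → i=2, swap a[2],a[4] → 4 4 4 8 5 5 4 8 4
j=5: a[5]=5 > 4 → no swap
j=6: a[6]=4 ≤ 4 → i=3, swap a[3],a[6] → 4 4 4 4 5 5 8 8 4
j=7: a[7]=8 > 4 → no swap
final swap a[4],a[8] → 4 4 4 4 4 5 8 8 5; return 4

5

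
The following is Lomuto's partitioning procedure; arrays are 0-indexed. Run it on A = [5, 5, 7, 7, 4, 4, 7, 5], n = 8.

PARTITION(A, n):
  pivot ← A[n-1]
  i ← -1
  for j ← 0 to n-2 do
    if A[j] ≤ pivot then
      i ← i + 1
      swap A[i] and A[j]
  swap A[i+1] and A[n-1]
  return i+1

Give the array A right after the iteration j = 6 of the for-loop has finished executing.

[5, 5, 4, 4, 7, 7, 7, 5]

pivot = A[7] = 5; i = -1
j=0: A[0]=5 ≤ 5 → i=0, swap A[0],A[0] (no change) → [5, 5, 7, 7, 4, 4, 7, 5]
j=1: A[1]=5 ≤ 5 → i=1, swap A[1],A[1] (no change) → [5, 5, 7, 7, 4, 4, 7, 5]
j=2: A[2]=7 > 5 → no swap
j=3: A[3]=7 > 5 → no swap
j=4: A[4]=4 ≤ 5 → i=2, swap A[2],A[4] → [5, 5, 4, 7, 7, 4, 7, 5]
j=5: A[5]=4 ≤ 5 → i=3, swap A[3],A[5] → [5, 5, 4, 4, 7, 7, 7, 5]
j=6: A[6]=7 > 5 → no swap
(after j=6) A = [5, 5, 4, 4, 7, 7, 7, 5]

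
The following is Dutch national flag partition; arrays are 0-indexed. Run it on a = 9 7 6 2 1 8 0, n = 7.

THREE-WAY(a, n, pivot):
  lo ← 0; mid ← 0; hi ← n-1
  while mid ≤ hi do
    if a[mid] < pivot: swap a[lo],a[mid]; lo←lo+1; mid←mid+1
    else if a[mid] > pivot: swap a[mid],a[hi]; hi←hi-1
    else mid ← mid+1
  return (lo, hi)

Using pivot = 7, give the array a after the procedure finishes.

0 6 2 1 7 8 9

pivot = 7; lo=0, mid=0, hi=6
a[mid]=9>7: swap a[0],a[6]; hi=5 → 0 7 6 2 1 8 9
a[mid]=0<7: swap a[0],a[0]; lo=1,mid=1 → 0 7 6 2 1 8 9
a[mid]=7=7: mid=2
a[mid]=6<7: swap a[1],a[2]; lo=2,mid=3 → 0 6 7 2 1 8 9
a[mid]=2<7: swap a[2],a[3]; lo=3,mid=4 → 0 6 2 7 1 8 9
a[mid]=1<7: swap a[3],a[4]; lo=4,mid=5 → 0 6 2 1 7 8 9
a[mid]=8>7: swap a[5],a[5]; hi=4 → 0 6 2 1 7 8 9
end: lo=4, hi=4; a = 0 6 2 1 7 8 9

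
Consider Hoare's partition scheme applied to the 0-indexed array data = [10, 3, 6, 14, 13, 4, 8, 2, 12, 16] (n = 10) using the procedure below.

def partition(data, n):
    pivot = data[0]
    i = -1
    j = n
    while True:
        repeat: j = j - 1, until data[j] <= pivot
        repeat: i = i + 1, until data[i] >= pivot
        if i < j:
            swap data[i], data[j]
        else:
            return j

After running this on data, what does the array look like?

[2, 3, 6, 8, 4, 13, 14, 10, 12, 16]

pivot = data[0] = 10; i = -1, j = 10
j→7 (data[7]=2≤10), i→0 (data[0]=10≥10); i<j, swap → [2, 3, 6, 14, 13, 4, 8, 10, 12, 16]
j→6 (data[6]=8≤10), i→3 (data[3]=14≥10); i<j, swap → [2, 3, 6, 8, 13, 4, 14, 10, 12, 16]
j→5 (data[5]=4≤10), i→4 (data[4]=13≥10); i<j, swap → [2, 3, 6, 8, 4, 13, 14, 10, 12, 16]
j→4, i→5; i≥j, return j=4. data = [2, 3, 6, 8, 4, 13, 14, 10, 12, 16]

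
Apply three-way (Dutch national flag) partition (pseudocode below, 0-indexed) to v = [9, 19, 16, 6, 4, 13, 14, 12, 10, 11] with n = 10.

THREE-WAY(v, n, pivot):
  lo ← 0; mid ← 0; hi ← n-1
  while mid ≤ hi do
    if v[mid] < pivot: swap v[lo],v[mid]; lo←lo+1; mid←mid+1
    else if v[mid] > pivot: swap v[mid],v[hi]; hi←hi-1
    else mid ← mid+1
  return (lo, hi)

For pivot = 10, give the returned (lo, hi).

(3, 3)

lo=0 mid=0 hi=9
9<10: swap(0,0), lo=1 mid=1 ⇒ [9, 19, 16, 6, 4, 13, 14, 12, 10, 11]
19>10: swap(1,9), hi=8 ⇒ [9, 11, 16, 6, 4, 13, 14, 12, 10, 19]
11>10: swap(1,8), hi=7 ⇒ [9, 10, 16, 6, 4, 13, 14, 12, 11, 19]
10=10: mid=2
16>10: swap(2,7), hi=6 ⇒ [9, 10, 12, 6, 4, 13, 14, 16, 11, 19]
12>10: swap(2,6), hi=5 ⇒ [9, 10, 14, 6, 4, 13, 12, 16, 11, 19]
14>10: swap(2,5), hi=4 ⇒ [9, 10, 13, 6, 4, 14, 12, 16, 11, 19]
13>10: swap(2,4), hi=3 ⇒ [9, 10, 4, 6, 13, 14, 12, 16, 11, 19]
4<10: swap(1,2), lo=2 mid=3 ⇒ [9, 4, 10, 6, 13, 14, 12, 16, 11, 19]
6<10: swap(2,3), lo=3 mid=4 ⇒ [9, 4, 6, 10, 13, 14, 12, 16, 11, 19]
done. lo=3 hi=3; v=[9, 4, 6, 10, 13, 14, 12, 16, 11, 19]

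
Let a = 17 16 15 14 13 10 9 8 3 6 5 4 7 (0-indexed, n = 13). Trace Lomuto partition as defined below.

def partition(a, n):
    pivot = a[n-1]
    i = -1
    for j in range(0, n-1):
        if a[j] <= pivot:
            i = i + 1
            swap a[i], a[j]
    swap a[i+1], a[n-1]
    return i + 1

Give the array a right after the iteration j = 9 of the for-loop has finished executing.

3 6 15 14 13 10 9 8 17 16 5 4 7

pivot=7, i=-1
j=0: 17>7, skip
j=1: 16>7, skip
j=2: 15>7, skip
j=3: 14>7, skip
j=4: 13>7, skip
j=5: 10>7, skip
j=6: 9>7, skip
j=7: 8>7, skip
j=8: 3≤7, i=0, swap(0,8) ⇒ 3 16 15 14 13 10 9 8 17 6 5 4 7
j=9: 6≤7, i=1, swap(1,9) ⇒ 3 6 15 14 13 10 9 8 17 16 5 4 7
(after j=9) a = 3 6 15 14 13 10 9 8 17 16 5 4 7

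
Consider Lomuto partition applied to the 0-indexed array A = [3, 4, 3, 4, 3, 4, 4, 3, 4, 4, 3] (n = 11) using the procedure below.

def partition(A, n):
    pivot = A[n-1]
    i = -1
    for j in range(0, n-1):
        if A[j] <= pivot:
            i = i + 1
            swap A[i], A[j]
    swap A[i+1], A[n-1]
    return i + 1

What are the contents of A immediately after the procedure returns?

pivot=3, i=-1
j=0: 3≤3, i=0, swap(0,0) ⇒ [3, 4, 3, 4, 3, 4, 4, 3, 4, 4, 3]
j=1: 4>3, skip
j=2: 3≤3, i=1, swap(1,2) ⇒ [3, 3, 4, 4, 3, 4, 4, 3, 4, 4, 3]
j=3: 4>3, skip
j=4: 3≤3, i=2, swap(2,4) ⇒ [3, 3, 3, 4, 4, 4, 4, 3, 4, 4, 3]
j=5: 4>3, skip
j=6: 4>3, skip
j=7: 3≤3, i=3, swap(3,7) ⇒ [3, 3, 3, 3, 4, 4, 4, 4, 4, 4, 3]
j=8: 4>3, skip
j=9: 4>3, skip
swap(4,10) ⇒ [3, 3, 3, 3, 3, 4, 4, 4, 4, 4, 4]; return 4

[3, 3, 3, 3, 3, 4, 4, 4, 4, 4, 4]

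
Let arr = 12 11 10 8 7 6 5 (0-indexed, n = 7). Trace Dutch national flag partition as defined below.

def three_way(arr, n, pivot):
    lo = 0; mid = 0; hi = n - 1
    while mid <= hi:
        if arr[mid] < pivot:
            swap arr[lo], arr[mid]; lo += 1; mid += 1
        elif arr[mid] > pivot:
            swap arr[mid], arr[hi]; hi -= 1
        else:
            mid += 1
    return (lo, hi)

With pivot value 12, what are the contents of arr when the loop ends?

pivot = 12; lo=0, mid=0, hi=6
arr[mid]=12=12: mid=1
arr[mid]=11<12: swap arr[0],arr[1]; lo=1,mid=2 → 11 12 10 8 7 6 5
arr[mid]=10<12: swap arr[1],arr[2]; lo=2,mid=3 → 11 10 12 8 7 6 5
arr[mid]=8<12: swap arr[2],arr[3]; lo=3,mid=4 → 11 10 8 12 7 6 5
arr[mid]=7<12: swap arr[3],arr[4]; lo=4,mid=5 → 11 10 8 7 12 6 5
arr[mid]=6<12: swap arr[4],arr[5]; lo=5,mid=6 → 11 10 8 7 6 12 5
arr[mid]=5<12: swap arr[5],arr[6]; lo=6,mid=7 → 11 10 8 7 6 5 12
end: lo=6, hi=6; arr = 11 10 8 7 6 5 12

11 10 8 7 6 5 12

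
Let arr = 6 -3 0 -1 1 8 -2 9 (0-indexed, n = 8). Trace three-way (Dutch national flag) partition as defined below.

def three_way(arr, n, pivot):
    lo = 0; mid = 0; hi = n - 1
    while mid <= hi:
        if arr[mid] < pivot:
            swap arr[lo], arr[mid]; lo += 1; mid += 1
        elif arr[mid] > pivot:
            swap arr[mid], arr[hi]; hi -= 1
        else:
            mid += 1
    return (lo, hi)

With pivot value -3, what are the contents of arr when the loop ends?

lo=0 mid=0 hi=7
6>-3: swap(0,7), hi=6 ⇒ 9 -3 0 -1 1 8 -2 6
9>-3: swap(0,6), hi=5 ⇒ -2 -3 0 -1 1 8 9 6
-2>-3: swap(0,5), hi=4 ⇒ 8 -3 0 -1 1 -2 9 6
8>-3: swap(0,4), hi=3 ⇒ 1 -3 0 -1 8 -2 9 6
1>-3: swap(0,3), hi=2 ⇒ -1 -3 0 1 8 -2 9 6
-1>-3: swap(0,2), hi=1 ⇒ 0 -3 -1 1 8 -2 9 6
0>-3: swap(0,1), hi=0 ⇒ -3 0 -1 1 8 -2 9 6
-3=-3: mid=1
done. lo=0 hi=0; arr=-3 0 -1 1 8 -2 9 6

-3 0 -1 1 8 -2 9 6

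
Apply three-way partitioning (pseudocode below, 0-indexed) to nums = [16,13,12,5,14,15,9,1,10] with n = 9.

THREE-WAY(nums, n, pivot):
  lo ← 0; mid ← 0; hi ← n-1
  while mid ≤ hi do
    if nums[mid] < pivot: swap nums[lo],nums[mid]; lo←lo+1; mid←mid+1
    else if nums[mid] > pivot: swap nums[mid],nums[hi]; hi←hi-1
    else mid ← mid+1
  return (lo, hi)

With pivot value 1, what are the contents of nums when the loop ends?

[1,12,5,14,15,9,13,10,16]

lo=0 mid=0 hi=8
16>1: swap(0,8), hi=7 ⇒ [10,13,12,5,14,15,9,1,16]
10>1: swap(0,7), hi=6 ⇒ [1,13,12,5,14,15,9,10,16]
1=1: mid=1
13>1: swap(1,6), hi=5 ⇒ [1,9,12,5,14,15,13,10,16]
9>1: swap(1,5), hi=4 ⇒ [1,15,12,5,14,9,13,10,16]
15>1: swap(1,4), hi=3 ⇒ [1,14,12,5,15,9,13,10,16]
14>1: swap(1,3), hi=2 ⇒ [1,5,12,14,15,9,13,10,16]
5>1: swap(1,2), hi=1 ⇒ [1,12,5,14,15,9,13,10,16]
12>1: swap(1,1), hi=0 ⇒ [1,12,5,14,15,9,13,10,16]
done. lo=0 hi=0; nums=[1,12,5,14,15,9,13,10,16]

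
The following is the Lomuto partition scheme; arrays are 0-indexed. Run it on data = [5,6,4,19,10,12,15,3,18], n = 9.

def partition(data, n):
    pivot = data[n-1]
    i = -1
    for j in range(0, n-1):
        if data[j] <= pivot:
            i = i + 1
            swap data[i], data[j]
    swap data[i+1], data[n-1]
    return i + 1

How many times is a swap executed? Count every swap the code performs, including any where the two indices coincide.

pivot = data[8] = 18; i = -1
j=0: data[0]=5 ≤ 18 → i=0, swap data[0],data[0] (no change) → [5,6,4,19,10,12,15,3,18]
j=1: data[1]=6 ≤ 18 → i=1, swap data[1],data[1] (no change) → [5,6,4,19,10,12,15,3,18]
j=2: data[2]=4 ≤ 18 → i=2, swap data[2],data[2] (no change) → [5,6,4,19,10,12,15,3,18]
j=3: data[3]=19 > 18 → no swap
j=4: data[4]=10 ≤ 18 → i=3, swap data[3],data[4] → [5,6,4,10,19,12,15,3,18]
j=5: data[5]=12 ≤ 18 → i=4, swap data[4],data[5] → [5,6,4,10,12,19,15,3,18]
j=6: data[6]=15 ≤ 18 → i=5, swap data[5],data[6] → [5,6,4,10,12,15,19,3,18]
j=7: data[7]=3 ≤ 18 → i=6, swap data[6],data[7] → [5,6,4,10,12,15,3,19,18]
final swap data[7],data[8] → [5,6,4,10,12,15,3,18,19]; return 7

8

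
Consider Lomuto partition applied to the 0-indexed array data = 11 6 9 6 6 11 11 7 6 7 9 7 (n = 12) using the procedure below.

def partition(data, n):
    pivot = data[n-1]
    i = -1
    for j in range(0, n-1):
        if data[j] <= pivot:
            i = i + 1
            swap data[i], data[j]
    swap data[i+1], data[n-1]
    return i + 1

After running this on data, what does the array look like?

pivot = data[11] = 7; i = -1
j=0: data[0]=11 > 7 → no swap
j=1: data[1]=6 ≤ 7 → i=0, swap data[0],data[1] → 6 11 9 6 6 11 11 7 6 7 9 7
j=2: data[2]=9 > 7 → no swap
j=3: data[3]=6 ≤ 7 → i=1, swap data[1],data[3] → 6 6 9 11 6 11 11 7 6 7 9 7
j=4: data[4]=6 ≤ 7 → i=2, swap data[2],data[4] → 6 6 6 11 9 11 11 7 6 7 9 7
j=5: data[5]=11 > 7 → no swap
j=6: data[6]=11 > 7 → no swap
j=7: data[7]=7 ≤ 7 → i=3, swap data[3],data[7] → 6 6 6 7 9 11 11 11 6 7 9 7
j=8: data[8]=6 ≤ 7 → i=4, swap data[4],data[8] → 6 6 6 7 6 11 11 11 9 7 9 7
j=9: data[9]=7 ≤ 7 → i=5, swap data[5],data[9] → 6 6 6 7 6 7 11 11 9 11 9 7
j=10: data[10]=9 > 7 → no swap
final swap data[6],data[11] → 6 6 6 7 6 7 7 11 9 11 9 11; return 6

6 6 6 7 6 7 7 11 9 11 9 11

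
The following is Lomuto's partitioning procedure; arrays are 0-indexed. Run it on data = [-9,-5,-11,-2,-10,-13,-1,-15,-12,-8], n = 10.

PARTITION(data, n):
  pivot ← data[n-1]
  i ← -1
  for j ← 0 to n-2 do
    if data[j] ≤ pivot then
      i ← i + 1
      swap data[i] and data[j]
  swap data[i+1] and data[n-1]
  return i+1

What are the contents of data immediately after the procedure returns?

[-9,-11,-10,-13,-15,-12,-8,-5,-2,-1]

pivot = data[9] = -8; i = -1
j=0: data[0]=-9 ≤ -8 → i=0, swap data[0],data[0] (no change) → [-9,-5,-11,-2,-10,-13,-1,-15,-12,-8]
j=1: data[1]=-5 > -8 → no swap
j=2: data[2]=-11 ≤ -8 → i=1, swap data[1],data[2] → [-9,-11,-5,-2,-10,-13,-1,-15,-12,-8]
j=3: data[3]=-2 > -8 → no swap
j=4: data[4]=-10 ≤ -8 → i=2, swap data[2],data[4] → [-9,-11,-10,-2,-5,-13,-1,-15,-12,-8]
j=5: data[5]=-13 ≤ -8 → i=3, swap data[3],data[5] → [-9,-11,-10,-13,-5,-2,-1,-15,-12,-8]
j=6: data[6]=-1 > -8 → no swap
j=7: data[7]=-15 ≤ -8 → i=4, swap data[4],data[7] → [-9,-11,-10,-13,-15,-2,-1,-5,-12,-8]
j=8: data[8]=-12 ≤ -8 → i=5, swap data[5],data[8] → [-9,-11,-10,-13,-15,-12,-1,-5,-2,-8]
final swap data[6],data[9] → [-9,-11,-10,-13,-15,-12,-8,-5,-2,-1]; return 6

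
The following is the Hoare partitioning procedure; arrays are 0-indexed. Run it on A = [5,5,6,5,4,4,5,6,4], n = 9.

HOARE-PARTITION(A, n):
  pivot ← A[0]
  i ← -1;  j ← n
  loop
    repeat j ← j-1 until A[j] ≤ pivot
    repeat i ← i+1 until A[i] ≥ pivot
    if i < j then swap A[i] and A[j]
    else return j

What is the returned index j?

pivot = A[0] = 5; i = -1, j = 9
j→8 (A[8]=4≤5), i→0 (A[0]=5≥5); i<j, swap → [4,5,6,5,4,4,5,6,5]
j→6 (A[6]=5≤5), i→1 (A[1]=5≥5); i<j, swap → [4,5,6,5,4,4,5,6,5]
j→5 (A[5]=4≤5), i→2 (A[2]=6≥5); i<j, swap → [4,5,4,5,4,6,5,6,5]
j→4 (A[4]=4≤5), i→3 (A[3]=5≥5); i<j, swap → [4,5,4,4,5,6,5,6,5]
j→3, i→4; i≥j, return j=3. A = [4,5,4,4,5,6,5,6,5]

3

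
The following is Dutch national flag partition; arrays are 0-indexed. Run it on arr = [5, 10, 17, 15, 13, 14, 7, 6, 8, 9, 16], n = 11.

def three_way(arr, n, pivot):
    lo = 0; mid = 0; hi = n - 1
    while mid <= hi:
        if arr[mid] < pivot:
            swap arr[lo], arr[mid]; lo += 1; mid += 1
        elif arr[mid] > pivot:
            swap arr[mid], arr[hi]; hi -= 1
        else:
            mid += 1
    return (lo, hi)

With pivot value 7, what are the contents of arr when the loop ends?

pivot = 7; lo=0, mid=0, hi=10
arr[mid]=5<7: swap arr[0],arr[0]; lo=1,mid=1 → [5, 10, 17, 15, 13, 14, 7, 6, 8, 9, 16]
arr[mid]=10>7: swap arr[1],arr[10]; hi=9 → [5, 16, 17, 15, 13, 14, 7, 6, 8, 9, 10]
arr[mid]=16>7: swap arr[1],arr[9]; hi=8 → [5, 9, 17, 15, 13, 14, 7, 6, 8, 16, 10]
arr[mid]=9>7: swap arr[1],arr[8]; hi=7 → [5, 8, 17, 15, 13, 14, 7, 6, 9, 16, 10]
arr[mid]=8>7: swap arr[1],arr[7]; hi=6 → [5, 6, 17, 15, 13, 14, 7, 8, 9, 16, 10]
arr[mid]=6<7: swap arr[1],arr[1]; lo=2,mid=2 → [5, 6, 17, 15, 13, 14, 7, 8, 9, 16, 10]
arr[mid]=17>7: swap arr[2],arr[6]; hi=5 → [5, 6, 7, 15, 13, 14, 17, 8, 9, 16, 10]
arr[mid]=7=7: mid=3
arr[mid]=15>7: swap arr[3],arr[5]; hi=4 → [5, 6, 7, 14, 13, 15, 17, 8, 9, 16, 10]
arr[mid]=14>7: swap arr[3],arr[4]; hi=3 → [5, 6, 7, 13, 14, 15, 17, 8, 9, 16, 10]
arr[mid]=13>7: swap arr[3],arr[3]; hi=2 → [5, 6, 7, 13, 14, 15, 17, 8, 9, 16, 10]
end: lo=2, hi=2; arr = [5, 6, 7, 13, 14, 15, 17, 8, 9, 16, 10]

[5, 6, 7, 13, 14, 15, 17, 8, 9, 16, 10]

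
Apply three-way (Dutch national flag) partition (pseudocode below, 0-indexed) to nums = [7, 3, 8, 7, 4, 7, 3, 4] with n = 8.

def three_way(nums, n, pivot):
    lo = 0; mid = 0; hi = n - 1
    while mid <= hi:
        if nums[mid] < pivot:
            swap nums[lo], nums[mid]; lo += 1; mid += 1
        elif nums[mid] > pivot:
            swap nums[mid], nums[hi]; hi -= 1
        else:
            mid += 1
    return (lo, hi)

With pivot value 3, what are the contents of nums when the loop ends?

[3, 3, 7, 4, 7, 8, 4, 7]

pivot = 3; lo=0, mid=0, hi=7
nums[mid]=7>3: swap nums[0],nums[7]; hi=6 → [4, 3, 8, 7, 4, 7, 3, 7]
nums[mid]=4>3: swap nums[0],nums[6]; hi=5 → [3, 3, 8, 7, 4, 7, 4, 7]
nums[mid]=3=3: mid=1
nums[mid]=3=3: mid=2
nums[mid]=8>3: swap nums[2],nums[5]; hi=4 → [3, 3, 7, 7, 4, 8, 4, 7]
nums[mid]=7>3: swap nums[2],nums[4]; hi=3 → [3, 3, 4, 7, 7, 8, 4, 7]
nums[mid]=4>3: swap nums[2],nums[3]; hi=2 → [3, 3, 7, 4, 7, 8, 4, 7]
nums[mid]=7>3: swap nums[2],nums[2]; hi=1 → [3, 3, 7, 4, 7, 8, 4, 7]
end: lo=0, hi=1; nums = [3, 3, 7, 4, 7, 8, 4, 7]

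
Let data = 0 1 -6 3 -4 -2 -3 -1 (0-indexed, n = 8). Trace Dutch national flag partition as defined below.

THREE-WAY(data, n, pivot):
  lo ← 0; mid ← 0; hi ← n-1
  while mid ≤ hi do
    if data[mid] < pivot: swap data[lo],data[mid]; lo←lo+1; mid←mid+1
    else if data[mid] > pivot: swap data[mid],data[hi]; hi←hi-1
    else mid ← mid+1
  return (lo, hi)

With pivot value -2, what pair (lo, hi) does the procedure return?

(3, 3)

pivot = -2; lo=0, mid=0, hi=7
data[mid]=0>-2: swap data[0],data[7]; hi=6 → -1 1 -6 3 -4 -2 -3 0
data[mid]=-1>-2: swap data[0],data[6]; hi=5 → -3 1 -6 3 -4 -2 -1 0
data[mid]=-3<-2: swap data[0],data[0]; lo=1,mid=1 → -3 1 -6 3 -4 -2 -1 0
data[mid]=1>-2: swap data[1],data[5]; hi=4 → -3 -2 -6 3 -4 1 -1 0
data[mid]=-2=-2: mid=2
data[mid]=-6<-2: swap data[1],data[2]; lo=2,mid=3 → -3 -6 -2 3 -4 1 -1 0
data[mid]=3>-2: swap data[3],data[4]; hi=3 → -3 -6 -2 -4 3 1 -1 0
data[mid]=-4<-2: swap data[2],data[3]; lo=3,mid=4 → -3 -6 -4 -2 3 1 -1 0
end: lo=3, hi=3; data = -3 -6 -4 -2 3 1 -1 0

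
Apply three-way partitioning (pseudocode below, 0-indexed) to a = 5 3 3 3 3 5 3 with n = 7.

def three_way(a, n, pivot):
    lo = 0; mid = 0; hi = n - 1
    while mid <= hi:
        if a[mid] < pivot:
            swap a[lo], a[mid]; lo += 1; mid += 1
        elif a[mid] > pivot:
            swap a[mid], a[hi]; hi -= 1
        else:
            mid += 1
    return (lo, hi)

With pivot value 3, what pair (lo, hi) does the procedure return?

(0, 4)

pivot = 3; lo=0, mid=0, hi=6
a[mid]=5>3: swap a[0],a[6]; hi=5 → 3 3 3 3 3 5 5
a[mid]=3=3: mid=1
a[mid]=3=3: mid=2
a[mid]=3=3: mid=3
a[mid]=3=3: mid=4
a[mid]=3=3: mid=5
a[mid]=5>3: swap a[5],a[5]; hi=4 → 3 3 3 3 3 5 5
end: lo=0, hi=4; a = 3 3 3 3 3 5 5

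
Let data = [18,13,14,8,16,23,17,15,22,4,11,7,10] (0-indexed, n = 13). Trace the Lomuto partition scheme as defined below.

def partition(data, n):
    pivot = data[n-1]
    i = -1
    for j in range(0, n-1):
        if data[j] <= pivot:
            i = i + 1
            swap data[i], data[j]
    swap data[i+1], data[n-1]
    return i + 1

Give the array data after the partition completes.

[8,4,7,10,16,23,17,15,22,13,11,14,18]

pivot = data[12] = 10; i = -1
j=0: data[0]=18 > 10 → no swap
j=1: data[1]=13 > 10 → no swap
j=2: data[2]=14 > 10 → no swap
j=3: data[3]=8 ≤ 10 → i=0, swap data[0],data[3] → [8,13,14,18,16,23,17,15,22,4,11,7,10]
j=4: data[4]=16 > 10 → no swap
j=5: data[5]=23 > 10 → no swap
j=6: data[6]=17 > 10 → no swap
j=7: data[7]=15 > 10 → no swap
j=8: data[8]=22 > 10 → no swap
j=9: data[9]=4 ≤ 10 → i=1, swap data[1],data[9] → [8,4,14,18,16,23,17,15,22,13,11,7,10]
j=10: data[10]=11 > 10 → no swap
j=11: data[11]=7 ≤ 10 → i=2, swap data[2],data[11] → [8,4,7,18,16,23,17,15,22,13,11,14,10]
final swap data[3],data[12] → [8,4,7,10,16,23,17,15,22,13,11,14,18]; return 3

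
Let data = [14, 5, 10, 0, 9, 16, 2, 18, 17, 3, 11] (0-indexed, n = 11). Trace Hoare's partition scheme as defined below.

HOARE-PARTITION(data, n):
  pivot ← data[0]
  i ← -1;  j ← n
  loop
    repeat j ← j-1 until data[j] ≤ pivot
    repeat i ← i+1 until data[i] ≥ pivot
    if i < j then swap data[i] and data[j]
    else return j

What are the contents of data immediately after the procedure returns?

[11, 5, 10, 0, 9, 3, 2, 18, 17, 16, 14]

pivot = data[0] = 14; i = -1, j = 11
j→10 (data[10]=11≤14), i→0 (data[0]=14≥14); i<j, swap → [11, 5, 10, 0, 9, 16, 2, 18, 17, 3, 14]
j→9 (data[9]=3≤14), i→5 (data[5]=16≥14); i<j, swap → [11, 5, 10, 0, 9, 3, 2, 18, 17, 16, 14]
j→6, i→7; i≥j, return j=6. data = [11, 5, 10, 0, 9, 3, 2, 18, 17, 16, 14]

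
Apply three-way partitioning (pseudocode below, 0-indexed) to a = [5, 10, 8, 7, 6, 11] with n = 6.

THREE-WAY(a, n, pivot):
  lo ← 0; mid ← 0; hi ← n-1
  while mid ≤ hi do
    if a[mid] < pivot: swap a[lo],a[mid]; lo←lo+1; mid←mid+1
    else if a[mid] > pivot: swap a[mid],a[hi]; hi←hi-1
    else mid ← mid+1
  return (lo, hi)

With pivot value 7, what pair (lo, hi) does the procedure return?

(2, 2)

lo=0 mid=0 hi=5
5<7: swap(0,0), lo=1 mid=1 ⇒ [5, 10, 8, 7, 6, 11]
10>7: swap(1,5), hi=4 ⇒ [5, 11, 8, 7, 6, 10]
11>7: swap(1,4), hi=3 ⇒ [5, 6, 8, 7, 11, 10]
6<7: swap(1,1), lo=2 mid=2 ⇒ [5, 6, 8, 7, 11, 10]
8>7: swap(2,3), hi=2 ⇒ [5, 6, 7, 8, 11, 10]
7=7: mid=3
done. lo=2 hi=2; a=[5, 6, 7, 8, 11, 10]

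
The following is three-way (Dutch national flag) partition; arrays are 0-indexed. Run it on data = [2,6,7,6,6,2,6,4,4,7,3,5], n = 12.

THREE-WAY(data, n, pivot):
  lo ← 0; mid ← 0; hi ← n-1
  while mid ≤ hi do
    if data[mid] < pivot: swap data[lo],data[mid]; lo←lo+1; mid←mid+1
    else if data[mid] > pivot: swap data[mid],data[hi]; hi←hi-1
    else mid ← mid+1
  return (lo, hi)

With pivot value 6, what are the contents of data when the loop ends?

[2,5,2,4,4,3,6,6,6,6,7,7]

lo=0 mid=0 hi=11
2<6: swap(0,0), lo=1 mid=1 ⇒ [2,6,7,6,6,2,6,4,4,7,3,5]
6=6: mid=2
7>6: swap(2,11), hi=10 ⇒ [2,6,5,6,6,2,6,4,4,7,3,7]
5<6: swap(1,2), lo=2 mid=3 ⇒ [2,5,6,6,6,2,6,4,4,7,3,7]
6=6: mid=4
6=6: mid=5
2<6: swap(2,5), lo=3 mid=6 ⇒ [2,5,2,6,6,6,6,4,4,7,3,7]
6=6: mid=7
4<6: swap(3,7), lo=4 mid=8 ⇒ [2,5,2,4,6,6,6,6,4,7,3,7]
4<6: swap(4,8), lo=5 mid=9 ⇒ [2,5,2,4,4,6,6,6,6,7,3,7]
7>6: swap(9,10), hi=9 ⇒ [2,5,2,4,4,6,6,6,6,3,7,7]
3<6: swap(5,9), lo=6 mid=10 ⇒ [2,5,2,4,4,3,6,6,6,6,7,7]
done. lo=6 hi=9; data=[2,5,2,4,4,3,6,6,6,6,7,7]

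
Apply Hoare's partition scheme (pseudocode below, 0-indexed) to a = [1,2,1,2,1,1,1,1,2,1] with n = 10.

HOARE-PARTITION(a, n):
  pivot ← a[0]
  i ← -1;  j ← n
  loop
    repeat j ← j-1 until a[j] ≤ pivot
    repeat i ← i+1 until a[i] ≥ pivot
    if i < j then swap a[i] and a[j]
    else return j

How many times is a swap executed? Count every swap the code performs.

pivot = a[0] = 1; i = -1, j = 10
j→9 (a[9]=1≤1), i→0 (a[0]=1≥1); i<j, swap → [1,2,1,2,1,1,1,1,2,1]
j→7 (a[7]=1≤1), i→1 (a[1]=2≥1); i<j, swap → [1,1,1,2,1,1,1,2,2,1]
j→6 (a[6]=1≤1), i→2 (a[2]=1≥1); i<j, swap → [1,1,1,2,1,1,1,2,2,1]
j→5 (a[5]=1≤1), i→3 (a[3]=2≥1); i<j, swap → [1,1,1,1,1,2,1,2,2,1]
j→4, i→4; i≥j, return j=4. a = [1,1,1,1,1,2,1,2,2,1]

4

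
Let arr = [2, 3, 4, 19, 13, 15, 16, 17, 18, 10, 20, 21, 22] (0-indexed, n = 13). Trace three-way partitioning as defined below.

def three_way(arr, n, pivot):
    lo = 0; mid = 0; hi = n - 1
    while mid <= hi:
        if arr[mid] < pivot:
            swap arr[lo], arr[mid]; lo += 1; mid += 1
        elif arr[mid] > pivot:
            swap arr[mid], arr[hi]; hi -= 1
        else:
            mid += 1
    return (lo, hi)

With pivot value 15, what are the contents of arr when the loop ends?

[2, 3, 4, 10, 13, 15, 17, 18, 16, 20, 21, 22, 19]

pivot = 15; lo=0, mid=0, hi=12
arr[mid]=2<15: swap arr[0],arr[0]; lo=1,mid=1 → [2, 3, 4, 19, 13, 15, 16, 17, 18, 10, 20, 21, 22]
arr[mid]=3<15: swap arr[1],arr[1]; lo=2,mid=2 → [2, 3, 4, 19, 13, 15, 16, 17, 18, 10, 20, 21, 22]
arr[mid]=4<15: swap arr[2],arr[2]; lo=3,mid=3 → [2, 3, 4, 19, 13, 15, 16, 17, 18, 10, 20, 21, 22]
arr[mid]=19>15: swap arr[3],arr[12]; hi=11 → [2, 3, 4, 22, 13, 15, 16, 17, 18, 10, 20, 21, 19]
arr[mid]=22>15: swap arr[3],arr[11]; hi=10 → [2, 3, 4, 21, 13, 15, 16, 17, 18, 10, 20, 22, 19]
arr[mid]=21>15: swap arr[3],arr[10]; hi=9 → [2, 3, 4, 20, 13, 15, 16, 17, 18, 10, 21, 22, 19]
arr[mid]=20>15: swap arr[3],arr[9]; hi=8 → [2, 3, 4, 10, 13, 15, 16, 17, 18, 20, 21, 22, 19]
arr[mid]=10<15: swap arr[3],arr[3]; lo=4,mid=4 → [2, 3, 4, 10, 13, 15, 16, 17, 18, 20, 21, 22, 19]
arr[mid]=13<15: swap arr[4],arr[4]; lo=5,mid=5 → [2, 3, 4, 10, 13, 15, 16, 17, 18, 20, 21, 22, 19]
arr[mid]=15=15: mid=6
arr[mid]=16>15: swap arr[6],arr[8]; hi=7 → [2, 3, 4, 10, 13, 15, 18, 17, 16, 20, 21, 22, 19]
arr[mid]=18>15: swap arr[6],arr[7]; hi=6 → [2, 3, 4, 10, 13, 15, 17, 18, 16, 20, 21, 22, 19]
arr[mid]=17>15: swap arr[6],arr[6]; hi=5 → [2, 3, 4, 10, 13, 15, 17, 18, 16, 20, 21, 22, 19]
end: lo=5, hi=5; arr = [2, 3, 4, 10, 13, 15, 17, 18, 16, 20, 21, 22, 19]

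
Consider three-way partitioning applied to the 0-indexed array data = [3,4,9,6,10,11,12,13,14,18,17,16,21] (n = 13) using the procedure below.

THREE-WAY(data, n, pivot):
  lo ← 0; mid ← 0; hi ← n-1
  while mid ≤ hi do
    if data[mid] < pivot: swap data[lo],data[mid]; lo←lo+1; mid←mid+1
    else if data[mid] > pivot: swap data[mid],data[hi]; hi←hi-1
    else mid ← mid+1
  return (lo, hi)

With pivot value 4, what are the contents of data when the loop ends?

[3,4,6,10,11,12,13,14,18,17,16,21,9]

pivot = 4; lo=0, mid=0, hi=12
data[mid]=3<4: swap data[0],data[0]; lo=1,mid=1 → [3,4,9,6,10,11,12,13,14,18,17,16,21]
data[mid]=4=4: mid=2
data[mid]=9>4: swap data[2],data[12]; hi=11 → [3,4,21,6,10,11,12,13,14,18,17,16,9]
data[mid]=21>4: swap data[2],data[11]; hi=10 → [3,4,16,6,10,11,12,13,14,18,17,21,9]
data[mid]=16>4: swap data[2],data[10]; hi=9 → [3,4,17,6,10,11,12,13,14,18,16,21,9]
data[mid]=17>4: swap data[2],data[9]; hi=8 → [3,4,18,6,10,11,12,13,14,17,16,21,9]
data[mid]=18>4: swap data[2],data[8]; hi=7 → [3,4,14,6,10,11,12,13,18,17,16,21,9]
data[mid]=14>4: swap data[2],data[7]; hi=6 → [3,4,13,6,10,11,12,14,18,17,16,21,9]
data[mid]=13>4: swap data[2],data[6]; hi=5 → [3,4,12,6,10,11,13,14,18,17,16,21,9]
data[mid]=12>4: swap data[2],data[5]; hi=4 → [3,4,11,6,10,12,13,14,18,17,16,21,9]
data[mid]=11>4: swap data[2],data[4]; hi=3 → [3,4,10,6,11,12,13,14,18,17,16,21,9]
data[mid]=10>4: swap data[2],data[3]; hi=2 → [3,4,6,10,11,12,13,14,18,17,16,21,9]
data[mid]=6>4: swap data[2],data[2]; hi=1 → [3,4,6,10,11,12,13,14,18,17,16,21,9]
end: lo=1, hi=1; data = [3,4,6,10,11,12,13,14,18,17,16,21,9]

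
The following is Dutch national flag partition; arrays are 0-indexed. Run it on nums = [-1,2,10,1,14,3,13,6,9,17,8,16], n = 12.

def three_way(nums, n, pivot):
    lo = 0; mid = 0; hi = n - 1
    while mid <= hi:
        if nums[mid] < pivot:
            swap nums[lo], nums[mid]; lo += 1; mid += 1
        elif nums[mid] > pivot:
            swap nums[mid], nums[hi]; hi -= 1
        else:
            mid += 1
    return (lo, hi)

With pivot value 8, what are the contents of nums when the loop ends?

[-1,2,1,6,3,8,13,9,17,14,16,10]

pivot = 8; lo=0, mid=0, hi=11
nums[mid]=-1<8: swap nums[0],nums[0]; lo=1,mid=1 → [-1,2,10,1,14,3,13,6,9,17,8,16]
nums[mid]=2<8: swap nums[1],nums[1]; lo=2,mid=2 → [-1,2,10,1,14,3,13,6,9,17,8,16]
nums[mid]=10>8: swap nums[2],nums[11]; hi=10 → [-1,2,16,1,14,3,13,6,9,17,8,10]
nums[mid]=16>8: swap nums[2],nums[10]; hi=9 → [-1,2,8,1,14,3,13,6,9,17,16,10]
nums[mid]=8=8: mid=3
nums[mid]=1<8: swap nums[2],nums[3]; lo=3,mid=4 → [-1,2,1,8,14,3,13,6,9,17,16,10]
nums[mid]=14>8: swap nums[4],nums[9]; hi=8 → [-1,2,1,8,17,3,13,6,9,14,16,10]
nums[mid]=17>8: swap nums[4],nums[8]; hi=7 → [-1,2,1,8,9,3,13,6,17,14,16,10]
nums[mid]=9>8: swap nums[4],nums[7]; hi=6 → [-1,2,1,8,6,3,13,9,17,14,16,10]
nums[mid]=6<8: swap nums[3],nums[4]; lo=4,mid=5 → [-1,2,1,6,8,3,13,9,17,14,16,10]
nums[mid]=3<8: swap nums[4],nums[5]; lo=5,mid=6 → [-1,2,1,6,3,8,13,9,17,14,16,10]
nums[mid]=13>8: swap nums[6],nums[6]; hi=5 → [-1,2,1,6,3,8,13,9,17,14,16,10]
end: lo=5, hi=5; nums = [-1,2,1,6,3,8,13,9,17,14,16,10]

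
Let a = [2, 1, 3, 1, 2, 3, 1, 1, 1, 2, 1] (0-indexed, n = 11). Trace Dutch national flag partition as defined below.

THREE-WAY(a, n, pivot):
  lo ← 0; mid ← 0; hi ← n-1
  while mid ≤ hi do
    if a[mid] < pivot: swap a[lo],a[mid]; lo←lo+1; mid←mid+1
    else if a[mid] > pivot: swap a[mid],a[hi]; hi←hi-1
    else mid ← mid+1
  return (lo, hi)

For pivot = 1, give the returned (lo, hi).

pivot = 1; lo=0, mid=0, hi=10
a[mid]=2>1: swap a[0],a[10]; hi=9 → [1, 1, 3, 1, 2, 3, 1, 1, 1, 2, 2]
a[mid]=1=1: mid=1
a[mid]=1=1: mid=2
a[mid]=3>1: swap a[2],a[9]; hi=8 → [1, 1, 2, 1, 2, 3, 1, 1, 1, 3, 2]
a[mid]=2>1: swap a[2],a[8]; hi=7 → [1, 1, 1, 1, 2, 3, 1, 1, 2, 3, 2]
a[mid]=1=1: mid=3
a[mid]=1=1: mid=4
a[mid]=2>1: swap a[4],a[7]; hi=6 → [1, 1, 1, 1, 1, 3, 1, 2, 2, 3, 2]
a[mid]=1=1: mid=5
a[mid]=3>1: swap a[5],a[6]; hi=5 → [1, 1, 1, 1, 1, 1, 3, 2, 2, 3, 2]
a[mid]=1=1: mid=6
end: lo=0, hi=5; a = [1, 1, 1, 1, 1, 1, 3, 2, 2, 3, 2]

(0, 5)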